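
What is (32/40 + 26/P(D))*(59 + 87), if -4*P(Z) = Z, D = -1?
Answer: 76504/5 ≈ 15301.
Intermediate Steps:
P(Z) = -Z/4
(32/40 + 26/P(D))*(59 + 87) = (32/40 + 26/((-¼*(-1))))*(59 + 87) = (32*(1/40) + 26/(¼))*146 = (⅘ + 26*4)*146 = (⅘ + 104)*146 = (524/5)*146 = 76504/5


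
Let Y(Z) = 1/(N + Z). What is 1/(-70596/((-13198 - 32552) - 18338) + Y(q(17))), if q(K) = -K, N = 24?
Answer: 112154/139565 ≈ 0.80360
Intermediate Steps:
Y(Z) = 1/(24 + Z)
1/(-70596/((-13198 - 32552) - 18338) + Y(q(17))) = 1/(-70596/((-13198 - 32552) - 18338) + 1/(24 - 1*17)) = 1/(-70596/(-45750 - 18338) + 1/(24 - 17)) = 1/(-70596/(-64088) + 1/7) = 1/(-70596*(-1/64088) + ⅐) = 1/(17649/16022 + ⅐) = 1/(139565/112154) = 112154/139565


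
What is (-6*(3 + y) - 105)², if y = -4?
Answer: 9801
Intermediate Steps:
(-6*(3 + y) - 105)² = (-6*(3 - 4) - 105)² = (-6*(-1) - 105)² = (6 - 105)² = (-99)² = 9801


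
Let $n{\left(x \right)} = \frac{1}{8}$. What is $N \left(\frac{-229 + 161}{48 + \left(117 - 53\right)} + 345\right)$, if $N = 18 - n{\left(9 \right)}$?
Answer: $\frac{1378949}{224} \approx 6156.0$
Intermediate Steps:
$n{\left(x \right)} = \frac{1}{8}$
$N = \frac{143}{8}$ ($N = 18 - \frac{1}{8} = \frac{143}{8} \approx 17.875$)
$N \left(\frac{-229 + 161}{48 + \left(117 - 53\right)} + 345\right) = \frac{143 \left(\frac{-229 + 161}{48 + \left(117 - 53\right)} + 345\right)}{8} = \frac{143 \left(- \frac{68}{48 + \left(117 - 53\right)} + 345\right)}{8} = \frac{143 \left(- \frac{68}{48 + 64} + 345\right)}{8} = \frac{143 \left(- \frac{68}{112} + 345\right)}{8} = \frac{143 \left(\left(-68\right) \frac{1}{112} + 345\right)}{8} = \frac{143 \left(- \frac{17}{28} + 345\right)}{8} = \frac{143}{8} \cdot \frac{9643}{28} = \frac{1378949}{224}$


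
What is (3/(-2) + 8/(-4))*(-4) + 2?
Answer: 16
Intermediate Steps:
(3/(-2) + 8/(-4))*(-4) + 2 = (3*(-1/2) + 8*(-1/4))*(-4) + 2 = (-3/2 - 2)*(-4) + 2 = -7/2*(-4) + 2 = 14 + 2 = 16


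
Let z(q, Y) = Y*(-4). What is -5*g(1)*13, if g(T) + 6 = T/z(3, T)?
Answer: 1625/4 ≈ 406.25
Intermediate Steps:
z(q, Y) = -4*Y
g(T) = -25/4 (g(T) = -6 + T/((-4*T)) = -6 + T*(-1/(4*T)) = -6 - ¼ = -25/4)
-5*g(1)*13 = -5*(-25/4)*13 = (125/4)*13 = 1625/4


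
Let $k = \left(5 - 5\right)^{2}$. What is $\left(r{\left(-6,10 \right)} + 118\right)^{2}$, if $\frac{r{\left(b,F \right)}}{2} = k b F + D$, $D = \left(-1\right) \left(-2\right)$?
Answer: $14884$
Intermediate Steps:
$D = 2$
$k = 0$ ($k = 0^{2} = 0$)
$r{\left(b,F \right)} = 4$ ($r{\left(b,F \right)} = 2 \left(0 b F + 2\right) = 2 \left(0 F + 2\right) = 2 \left(0 + 2\right) = 2 \cdot 2 = 4$)
$\left(r{\left(-6,10 \right)} + 118\right)^{2} = \left(4 + 118\right)^{2} = 122^{2} = 14884$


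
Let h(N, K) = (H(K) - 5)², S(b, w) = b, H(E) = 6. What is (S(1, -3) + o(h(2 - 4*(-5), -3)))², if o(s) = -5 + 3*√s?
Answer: 1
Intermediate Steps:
h(N, K) = 1 (h(N, K) = (6 - 5)² = 1² = 1)
(S(1, -3) + o(h(2 - 4*(-5), -3)))² = (1 + (-5 + 3*√1))² = (1 + (-5 + 3*1))² = (1 + (-5 + 3))² = (1 - 2)² = (-1)² = 1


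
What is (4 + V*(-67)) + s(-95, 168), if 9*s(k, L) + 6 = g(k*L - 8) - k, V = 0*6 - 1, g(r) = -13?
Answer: 715/9 ≈ 79.444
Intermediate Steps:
V = -1 (V = 0 - 1 = -1)
s(k, L) = -19/9 - k/9 (s(k, L) = -2/3 + (-13 - k)/9 = -2/3 + (-13/9 - k/9) = -19/9 - k/9)
(4 + V*(-67)) + s(-95, 168) = (4 - 1*(-67)) + (-19/9 - 1/9*(-95)) = (4 + 67) + (-19/9 + 95/9) = 71 + 76/9 = 715/9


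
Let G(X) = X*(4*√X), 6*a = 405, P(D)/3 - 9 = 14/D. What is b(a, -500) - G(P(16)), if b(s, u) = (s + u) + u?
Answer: -1865/2 - 237*√474/8 ≈ -1577.5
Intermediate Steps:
P(D) = 27 + 42/D (P(D) = 27 + 3*(14/D) = 27 + 42/D)
a = 135/2 (a = (⅙)*405 = 135/2 ≈ 67.500)
b(s, u) = s + 2*u
G(X) = 4*X^(3/2)
b(a, -500) - G(P(16)) = (135/2 + 2*(-500)) - 4*(27 + 42/16)^(3/2) = (135/2 - 1000) - 4*(27 + 42*(1/16))^(3/2) = -1865/2 - 4*(27 + 21/8)^(3/2) = -1865/2 - 4*(237/8)^(3/2) = -1865/2 - 4*237*√474/32 = -1865/2 - 237*√474/8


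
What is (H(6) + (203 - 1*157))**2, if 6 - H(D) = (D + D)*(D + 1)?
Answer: 1024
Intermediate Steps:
H(D) = 6 - 2*D*(1 + D) (H(D) = 6 - (D + D)*(D + 1) = 6 - 2*D*(1 + D))
(H(6) + (203 - 1*157))**2 = ((6 - 2*6 - 2*6**2) + (203 - 1*157))**2 = ((6 - 12 - 2*36) + (203 - 157))**2 = ((6 - 12 - 72) + 46)**2 = (-78 + 46)**2 = (-32)**2 = 1024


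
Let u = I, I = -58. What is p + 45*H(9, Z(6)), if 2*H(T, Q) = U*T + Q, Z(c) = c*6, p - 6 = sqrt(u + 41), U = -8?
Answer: -804 + I*sqrt(17) ≈ -804.0 + 4.1231*I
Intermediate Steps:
u = -58
p = 6 + I*sqrt(17) (p = 6 + sqrt(-58 + 41) = 6 + sqrt(-17) = 6 + I*sqrt(17) ≈ 6.0 + 4.1231*I)
Z(c) = 6*c
H(T, Q) = Q/2 - 4*T (H(T, Q) = (-8*T + Q)/2 = (Q - 8*T)/2 = Q/2 - 4*T)
p + 45*H(9, Z(6)) = (6 + I*sqrt(17)) + 45*((6*6)/2 - 4*9) = (6 + I*sqrt(17)) + 45*((1/2)*36 - 36) = (6 + I*sqrt(17)) + 45*(18 - 36) = (6 + I*sqrt(17)) + 45*(-18) = (6 + I*sqrt(17)) - 810 = -804 + I*sqrt(17)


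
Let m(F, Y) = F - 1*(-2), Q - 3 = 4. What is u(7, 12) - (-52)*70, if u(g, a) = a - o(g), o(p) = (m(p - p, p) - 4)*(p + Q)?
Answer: 3680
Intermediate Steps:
Q = 7 (Q = 3 + 4 = 7)
m(F, Y) = 2 + F (m(F, Y) = F + 2 = 2 + F)
o(p) = -14 - 2*p (o(p) = ((2 + (p - p)) - 4)*(p + 7) = ((2 + 0) - 4)*(7 + p) = (2 - 4)*(7 + p) = -2*(7 + p) = -14 - 2*p)
u(g, a) = 14 + a + 2*g (u(g, a) = a - (-14 - 2*g) = a + (14 + 2*g) = 14 + a + 2*g)
u(7, 12) - (-52)*70 = (14 + 12 + 2*7) - (-52)*70 = (14 + 12 + 14) - 52*(-70) = 40 + 3640 = 3680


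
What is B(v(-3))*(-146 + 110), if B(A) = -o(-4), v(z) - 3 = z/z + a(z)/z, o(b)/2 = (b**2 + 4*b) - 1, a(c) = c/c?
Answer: -72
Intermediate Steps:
a(c) = 1
o(b) = -2 + 2*b**2 + 8*b (o(b) = 2*((b**2 + 4*b) - 1) = 2*(-1 + b**2 + 4*b) = -2 + 2*b**2 + 8*b)
v(z) = 4 + 1/z (v(z) = 3 + (z/z + 1/z) = 3 + (1 + 1/z) = 4 + 1/z)
B(A) = 2 (B(A) = -(-2 + 2*(-4)**2 + 8*(-4)) = -(-2 + 2*16 - 32) = -(-2 + 32 - 32) = -1*(-2) = 2)
B(v(-3))*(-146 + 110) = 2*(-146 + 110) = 2*(-36) = -72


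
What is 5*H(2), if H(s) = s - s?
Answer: 0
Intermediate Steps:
H(s) = 0
5*H(2) = 5*0 = 0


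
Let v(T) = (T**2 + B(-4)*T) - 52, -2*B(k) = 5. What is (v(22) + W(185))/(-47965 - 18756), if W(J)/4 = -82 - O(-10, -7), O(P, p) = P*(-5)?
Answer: 151/66721 ≈ 0.0022632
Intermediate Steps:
B(k) = -5/2 (B(k) = -1/2*5 = -5/2)
O(P, p) = -5*P
v(T) = -52 + T**2 - 5*T/2 (v(T) = (T**2 - 5*T/2) - 52 = -52 + T**2 - 5*T/2)
W(J) = -528 (W(J) = 4*(-82 - (-5)*(-10)) = 4*(-82 - 1*50) = 4*(-82 - 50) = 4*(-132) = -528)
(v(22) + W(185))/(-47965 - 18756) = ((-52 + 22**2 - 5/2*22) - 528)/(-47965 - 18756) = ((-52 + 484 - 55) - 528)/(-66721) = (377 - 528)*(-1/66721) = -151*(-1/66721) = 151/66721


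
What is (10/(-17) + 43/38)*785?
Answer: 275535/646 ≈ 426.52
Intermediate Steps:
(10/(-17) + 43/38)*785 = (10*(-1/17) + 43*(1/38))*785 = (-10/17 + 43/38)*785 = (351/646)*785 = 275535/646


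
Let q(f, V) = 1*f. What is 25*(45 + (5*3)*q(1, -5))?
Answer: 1500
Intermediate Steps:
q(f, V) = f
25*(45 + (5*3)*q(1, -5)) = 25*(45 + (5*3)*1) = 25*(45 + 15*1) = 25*(45 + 15) = 25*60 = 1500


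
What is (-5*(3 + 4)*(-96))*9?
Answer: 30240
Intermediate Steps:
(-5*(3 + 4)*(-96))*9 = (-5*7*(-96))*9 = -35*(-96)*9 = 3360*9 = 30240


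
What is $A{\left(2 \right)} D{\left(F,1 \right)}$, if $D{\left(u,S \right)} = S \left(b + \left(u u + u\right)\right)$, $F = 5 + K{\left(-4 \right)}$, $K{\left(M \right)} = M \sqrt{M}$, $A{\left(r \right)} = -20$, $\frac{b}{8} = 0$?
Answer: $680 + 1760 i \approx 680.0 + 1760.0 i$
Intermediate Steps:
$b = 0$ ($b = 8 \cdot 0 = 0$)
$K{\left(M \right)} = M^{\frac{3}{2}}$
$F = 5 - 8 i$ ($F = 5 + \left(-4\right)^{\frac{3}{2}} = 5 - 8 i \approx 5.0 - 8.0 i$)
$D{\left(u,S \right)} = S \left(u + u^{2}\right)$ ($D{\left(u,S \right)} = S \left(0 + \left(u u + u\right)\right) = S \left(0 + \left(u^{2} + u\right)\right) = S \left(0 + \left(u + u^{2}\right)\right) = S \left(u + u^{2}\right)$)
$A{\left(2 \right)} D{\left(F,1 \right)} = - 20 \cdot 1 \left(5 - 8 i\right) \left(1 + \left(5 - 8 i\right)\right) = - 20 \cdot 1 \left(5 - 8 i\right) \left(6 - 8 i\right) = - 20 \left(5 - 8 i\right) \left(6 - 8 i\right)$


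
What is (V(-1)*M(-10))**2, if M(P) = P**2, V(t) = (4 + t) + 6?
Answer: 810000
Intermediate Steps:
V(t) = 10 + t
(V(-1)*M(-10))**2 = ((10 - 1)*(-10)**2)**2 = (9*100)**2 = 900**2 = 810000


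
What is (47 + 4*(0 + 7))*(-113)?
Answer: -8475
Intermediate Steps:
(47 + 4*(0 + 7))*(-113) = (47 + 4*7)*(-113) = (47 + 28)*(-113) = 75*(-113) = -8475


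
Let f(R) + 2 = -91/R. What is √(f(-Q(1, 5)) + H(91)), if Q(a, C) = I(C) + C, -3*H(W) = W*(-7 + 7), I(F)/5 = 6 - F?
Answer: √710/10 ≈ 2.6646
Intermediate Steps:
I(F) = 30 - 5*F (I(F) = 5*(6 - F) = 30 - 5*F)
H(W) = 0 (H(W) = -W*(-7 + 7)/3 = -W*0/3 = -⅓*0 = 0)
Q(a, C) = 30 - 4*C (Q(a, C) = (30 - 5*C) + C = 30 - 4*C)
f(R) = -2 - 91/R
√(f(-Q(1, 5)) + H(91)) = √((-2 - 91*(-1/(30 - 4*5))) + 0) = √((-2 - 91*(-1/(30 - 20))) + 0) = √((-2 - 91/((-1*10))) + 0) = √((-2 - 91/(-10)) + 0) = √((-2 - 91*(-⅒)) + 0) = √((-2 + 91/10) + 0) = √(71/10 + 0) = √(71/10) = √710/10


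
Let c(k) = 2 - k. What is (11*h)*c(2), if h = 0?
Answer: 0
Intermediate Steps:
(11*h)*c(2) = (11*0)*(2 - 1*2) = 0*(2 - 2) = 0*0 = 0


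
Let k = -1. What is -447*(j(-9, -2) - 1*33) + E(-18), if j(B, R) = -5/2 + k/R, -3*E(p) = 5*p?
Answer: 15675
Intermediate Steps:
E(p) = -5*p/3
j(B, R) = -5/2 - 1/R
-447*(j(-9, -2) - 1*33) + E(-18) = -447*((-5/2 - 1/(-2)) - 1*33) - 5/3*(-18) = -447*((-5/2 - 1*(-½)) - 33) + 30 = -447*((-5/2 + ½) - 33) + 30 = -447*(-2 - 33) + 30 = -447*(-35) + 30 = 15645 + 30 = 15675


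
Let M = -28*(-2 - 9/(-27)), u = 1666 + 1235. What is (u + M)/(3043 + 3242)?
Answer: 8843/18855 ≈ 0.46900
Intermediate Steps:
u = 2901
M = 140/3 (M = -28*(-2 - 9*(-1/27)) = -28*(-2 + ⅓) = -28*(-5/3) = 140/3 ≈ 46.667)
(u + M)/(3043 + 3242) = (2901 + 140/3)/(3043 + 3242) = (8843/3)/6285 = (8843/3)*(1/6285) = 8843/18855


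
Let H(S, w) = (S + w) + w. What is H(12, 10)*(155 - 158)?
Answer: -96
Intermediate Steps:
H(S, w) = S + 2*w
H(12, 10)*(155 - 158) = (12 + 2*10)*(155 - 158) = (12 + 20)*(-3) = 32*(-3) = -96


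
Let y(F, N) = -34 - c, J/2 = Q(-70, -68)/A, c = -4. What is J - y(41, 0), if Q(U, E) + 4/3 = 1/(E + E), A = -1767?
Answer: 10814587/360468 ≈ 30.002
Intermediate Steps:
Q(U, E) = -4/3 + 1/(2*E) (Q(U, E) = -4/3 + 1/(E + E) = -4/3 + 1/(2*E))
J = 547/360468 (J = 2*(((1/6)*(3 - 8*(-68))/(-68))/(-1767)) = 2*(((1/6)*(-1/68)*(3 + 544))*(-1/1767)) = 2*(((1/6)*(-1/68)*547)*(-1/1767)) = 2*(-547/408*(-1/1767)) = 2*(547/720936) = 547/360468 ≈ 0.0015175)
y(F, N) = -30 (y(F, N) = -34 - 1*(-4) = -34 + 4 = -30)
J - y(41, 0) = 547/360468 - 1*(-30) = 547/360468 + 30 = 10814587/360468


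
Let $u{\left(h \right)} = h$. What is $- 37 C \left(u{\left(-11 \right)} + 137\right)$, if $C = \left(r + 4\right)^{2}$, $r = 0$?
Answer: $-74592$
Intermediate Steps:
$C = 16$ ($C = \left(0 + 4\right)^{2} = 4^{2} = 16$)
$- 37 C \left(u{\left(-11 \right)} + 137\right) = \left(-37\right) 16 \left(-11 + 137\right) = \left(-592\right) 126 = -74592$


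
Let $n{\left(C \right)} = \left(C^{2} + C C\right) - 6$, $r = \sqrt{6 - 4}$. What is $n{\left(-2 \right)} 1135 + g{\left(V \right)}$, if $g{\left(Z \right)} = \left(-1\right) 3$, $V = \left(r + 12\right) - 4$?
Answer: $2267$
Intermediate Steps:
$r = \sqrt{2} \approx 1.4142$
$n{\left(C \right)} = -6 + 2 C^{2}$ ($n{\left(C \right)} = \left(C^{2} + C^{2}\right) - 6 = 2 C^{2} - 6 = -6 + 2 C^{2}$)
$V = 8 + \sqrt{2}$ ($V = \left(\sqrt{2} + 12\right) - 4 = \left(12 + \sqrt{2}\right) - 4 = 8 + \sqrt{2} \approx 9.4142$)
$g{\left(Z \right)} = -3$
$n{\left(-2 \right)} 1135 + g{\left(V \right)} = \left(-6 + 2 \left(-2\right)^{2}\right) 1135 - 3 = \left(-6 + 2 \cdot 4\right) 1135 - 3 = \left(-6 + 8\right) 1135 - 3 = 2 \cdot 1135 - 3 = 2270 - 3 = 2267$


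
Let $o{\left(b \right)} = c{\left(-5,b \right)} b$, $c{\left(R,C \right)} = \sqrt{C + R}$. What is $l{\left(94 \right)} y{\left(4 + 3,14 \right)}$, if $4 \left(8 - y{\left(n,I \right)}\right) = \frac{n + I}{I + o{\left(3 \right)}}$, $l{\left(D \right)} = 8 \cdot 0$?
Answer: $0$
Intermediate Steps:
$o{\left(b \right)} = b \sqrt{-5 + b}$ ($o{\left(b \right)} = \sqrt{b - 5} b = \sqrt{-5 + b} b = b \sqrt{-5 + b}$)
$l{\left(D \right)} = 0$
$y{\left(n,I \right)} = 8 - \frac{I + n}{4 \left(I + 3 i \sqrt{2}\right)}$ ($y{\left(n,I \right)} = 8 - \frac{\left(n + I\right) \frac{1}{I + 3 \sqrt{-5 + 3}}}{4} = 8 - \frac{\left(I + n\right) \frac{1}{I + 3 \sqrt{-2}}}{4} = 8 - \frac{\left(I + n\right) \frac{1}{I + 3 i \sqrt{2}}}{4} = 8 - \frac{\frac{1}{I + 3 i \sqrt{2}} \left(I + n\right)}{4} = 8 - \frac{I + n}{4 \left(I + 3 i \sqrt{2}\right)}$)
$l{\left(94 \right)} y{\left(4 + 3,14 \right)} = 0 \frac{- (4 + 3) + 31 \cdot 14 + 96 i \sqrt{2}}{4 \left(14 + 3 i \sqrt{2}\right)} = 0 \frac{\left(-1\right) 7 + 434 + 96 i \sqrt{2}}{4 \left(14 + 3 i \sqrt{2}\right)} = 0 \frac{-7 + 434 + 96 i \sqrt{2}}{4 \left(14 + 3 i \sqrt{2}\right)} = 0 \frac{427 + 96 i \sqrt{2}}{4 \left(14 + 3 i \sqrt{2}\right)} = 0$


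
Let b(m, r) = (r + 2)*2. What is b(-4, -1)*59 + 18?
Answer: 136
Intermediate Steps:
b(m, r) = 4 + 2*r (b(m, r) = (2 + r)*2 = 4 + 2*r)
b(-4, -1)*59 + 18 = (4 + 2*(-1))*59 + 18 = (4 - 2)*59 + 18 = 2*59 + 18 = 118 + 18 = 136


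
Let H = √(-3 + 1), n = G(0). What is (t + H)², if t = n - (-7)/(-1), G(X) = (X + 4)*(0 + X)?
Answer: (-7 + I*√2)² ≈ 47.0 - 19.799*I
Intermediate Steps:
G(X) = X*(4 + X) (G(X) = (4 + X)*X = X*(4 + X))
n = 0 (n = 0*(4 + 0) = 0*4 = 0)
t = -7 (t = 0 - (-7)/(-1) = 0 - (-7)*(-1) = 0 - 1*7 = 0 - 7 = -7)
H = I*√2 (H = √(-2) = I*√2 ≈ 1.4142*I)
(t + H)² = (-7 + I*√2)²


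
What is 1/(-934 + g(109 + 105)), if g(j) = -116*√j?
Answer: 467/1003614 - 29*√214/501807 ≈ -0.00038009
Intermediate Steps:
1/(-934 + g(109 + 105)) = 1/(-934 - 116*√(109 + 105)) = 1/(-934 - 116*√214)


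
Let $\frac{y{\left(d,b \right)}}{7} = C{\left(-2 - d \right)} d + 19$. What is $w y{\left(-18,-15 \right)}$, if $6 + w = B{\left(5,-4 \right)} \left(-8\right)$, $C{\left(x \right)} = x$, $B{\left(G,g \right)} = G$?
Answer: $86618$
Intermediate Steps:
$y{\left(d,b \right)} = 133 + 7 d \left(-2 - d\right)$ ($y{\left(d,b \right)} = 7 \left(\left(-2 - d\right) d + 19\right) = 7 \left(d \left(-2 - d\right) + 19\right) = 7 \left(19 + d \left(-2 - d\right)\right) = 133 + 7 d \left(-2 - d\right)$)
$w = -46$ ($w = -6 + 5 \left(-8\right) = -6 - 40 = -46$)
$w y{\left(-18,-15 \right)} = - 46 \left(133 - - 126 \left(2 - 18\right)\right) = - 46 \left(133 - \left(-126\right) \left(-16\right)\right) = - 46 \left(133 - 2016\right) = \left(-46\right) \left(-1883\right) = 86618$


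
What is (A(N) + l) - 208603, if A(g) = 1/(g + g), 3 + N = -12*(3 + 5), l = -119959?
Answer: -65055277/198 ≈ -3.2856e+5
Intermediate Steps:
N = -99 (N = -3 - 12*(3 + 5) = -3 - 12*8 = -3 - 96 = -99)
A(g) = 1/(2*g)
(A(N) + l) - 208603 = ((½)/(-99) - 119959) - 208603 = ((½)*(-1/99) - 119959) - 208603 = (-1/198 - 119959) - 208603 = -23751883/198 - 208603 = -65055277/198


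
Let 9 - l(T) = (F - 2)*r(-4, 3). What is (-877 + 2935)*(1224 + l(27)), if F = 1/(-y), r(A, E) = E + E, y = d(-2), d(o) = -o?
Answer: 2568384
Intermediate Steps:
y = 2 (y = -1*(-2) = 2)
r(A, E) = 2*E
F = -½ (F = 1/(-1*2) = 1/(-2) = -½ ≈ -0.50000)
l(T) = 24 (l(T) = 9 - (-½ - 2)*2*3 = 9 - (-5)*6/2 = 9 - 1*(-15) = 9 + 15 = 24)
(-877 + 2935)*(1224 + l(27)) = (-877 + 2935)*(1224 + 24) = 2058*1248 = 2568384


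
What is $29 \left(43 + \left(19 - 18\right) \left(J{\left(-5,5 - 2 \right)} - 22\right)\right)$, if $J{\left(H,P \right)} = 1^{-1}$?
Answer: $638$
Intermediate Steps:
$J{\left(H,P \right)} = 1$
$29 \left(43 + \left(19 - 18\right) \left(J{\left(-5,5 - 2 \right)} - 22\right)\right) = 29 \left(43 + \left(19 - 18\right) \left(1 - 22\right)\right) = 29 \left(43 + 1 \left(-21\right)\right) = 29 \left(43 - 21\right) = 29 \cdot 22 = 638$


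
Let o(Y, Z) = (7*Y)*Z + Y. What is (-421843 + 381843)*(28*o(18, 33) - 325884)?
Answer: 8358240000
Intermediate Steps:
o(Y, Z) = Y + 7*Y*Z (o(Y, Z) = 7*Y*Z + Y = Y + 7*Y*Z)
(-421843 + 381843)*(28*o(18, 33) - 325884) = (-421843 + 381843)*(28*(18*(1 + 7*33)) - 325884) = -40000*(28*(18*(1 + 231)) - 325884) = -40000*(28*(18*232) - 325884) = -40000*(28*4176 - 325884) = -40000*(116928 - 325884) = -40000*(-208956) = 8358240000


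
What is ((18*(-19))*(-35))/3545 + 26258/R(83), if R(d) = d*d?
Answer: 35109188/4884301 ≈ 7.1882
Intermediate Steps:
R(d) = d**2
((18*(-19))*(-35))/3545 + 26258/R(83) = ((18*(-19))*(-35))/3545 + 26258/(83**2) = -342*(-35)*(1/3545) + 26258/6889 = 11970*(1/3545) + 26258*(1/6889) = 2394/709 + 26258/6889 = 35109188/4884301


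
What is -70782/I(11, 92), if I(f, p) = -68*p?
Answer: 35391/3128 ≈ 11.314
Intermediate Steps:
-70782/I(11, 92) = -70782/((-68*92)) = -70782/(-6256) = -70782*(-1/6256) = 35391/3128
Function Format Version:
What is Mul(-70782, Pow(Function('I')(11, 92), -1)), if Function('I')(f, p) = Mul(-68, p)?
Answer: Rational(35391, 3128) ≈ 11.314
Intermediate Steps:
Mul(-70782, Pow(Function('I')(11, 92), -1)) = Mul(-70782, Pow(Mul(-68, 92), -1)) = Mul(-70782, Pow(-6256, -1)) = Mul(-70782, Rational(-1, 6256)) = Rational(35391, 3128)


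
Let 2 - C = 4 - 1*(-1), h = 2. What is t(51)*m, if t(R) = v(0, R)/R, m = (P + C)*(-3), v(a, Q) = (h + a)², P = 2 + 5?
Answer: -16/17 ≈ -0.94118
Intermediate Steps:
P = 7
C = -3 (C = 2 - (4 - 1*(-1)) = 2 - (4 + 1) = 2 - 1*5 = 2 - 5 = -3)
v(a, Q) = (2 + a)²
m = -12 (m = (7 - 3)*(-3) = 4*(-3) = -12)
t(R) = 4/R (t(R) = (2 + 0)²/R = 2²/R = 4/R)
t(51)*m = (4/51)*(-12) = -16/17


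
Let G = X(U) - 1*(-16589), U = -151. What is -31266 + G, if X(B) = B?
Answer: -14828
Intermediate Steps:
G = 16438 (G = -151 - 1*(-16589) = -151 + 16589 = 16438)
-31266 + G = -31266 + 16438 = -14828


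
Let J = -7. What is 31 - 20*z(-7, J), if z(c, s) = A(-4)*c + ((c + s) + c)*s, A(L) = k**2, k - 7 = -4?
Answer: -1649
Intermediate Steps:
k = 3 (k = 7 - 4 = 3)
A(L) = 9 (A(L) = 3**2 = 9)
z(c, s) = 9*c + s*(s + 2*c) (z(c, s) = 9*c + ((c + s) + c)*s = 9*c + (s + 2*c)*s = 9*c + s*(s + 2*c))
31 - 20*z(-7, J) = 31 - 20*((-7)**2 + 9*(-7) + 2*(-7)*(-7)) = 31 - 20*(49 - 63 + 98) = 31 - 20*84 = 31 - 1680 = -1649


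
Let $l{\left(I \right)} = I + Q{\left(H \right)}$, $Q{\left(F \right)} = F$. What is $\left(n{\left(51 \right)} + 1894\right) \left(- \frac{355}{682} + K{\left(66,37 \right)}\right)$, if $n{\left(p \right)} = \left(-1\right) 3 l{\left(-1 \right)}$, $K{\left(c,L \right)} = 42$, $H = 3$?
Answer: $\frac{26704816}{341} \approx 78313.0$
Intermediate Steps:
$l{\left(I \right)} = 3 + I$ ($l{\left(I \right)} = I + 3 = 3 + I$)
$n{\left(p \right)} = -6$ ($n{\left(p \right)} = \left(-1\right) 3 \left(3 - 1\right) = \left(-3\right) 2 = -6$)
$\left(n{\left(51 \right)} + 1894\right) \left(- \frac{355}{682} + K{\left(66,37 \right)}\right) = \left(-6 + 1894\right) \left(- \frac{355}{682} + 42\right) = 1888 \left(\left(-355\right) \frac{1}{682} + 42\right) = 1888 \left(- \frac{355}{682} + 42\right) = 1888 \cdot \frac{28289}{682} = \frac{26704816}{341}$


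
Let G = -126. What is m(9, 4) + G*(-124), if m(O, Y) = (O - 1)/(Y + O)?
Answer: 203120/13 ≈ 15625.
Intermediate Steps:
m(O, Y) = (-1 + O)/(O + Y)
m(9, 4) + G*(-124) = (-1 + 9)/(9 + 4) - 126*(-124) = 8/13 + 15624 = 203120/13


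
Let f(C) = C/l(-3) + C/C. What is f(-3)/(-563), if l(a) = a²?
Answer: -2/1689 ≈ -0.0011841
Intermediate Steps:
f(C) = 1 + C/9 (f(C) = C/((-3)²) + C/C = C/9 + 1 = 1 + C/9)
f(-3)/(-563) = (1 + (⅑)*(-3))/(-563) = (1 - ⅓)*(-1/563) = (⅔)*(-1/563) = -2/1689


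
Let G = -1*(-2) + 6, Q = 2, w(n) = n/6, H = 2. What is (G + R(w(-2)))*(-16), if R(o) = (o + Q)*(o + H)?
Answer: -1552/9 ≈ -172.44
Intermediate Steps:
w(n) = n/6 (w(n) = n*(⅙) = n/6)
R(o) = (2 + o)² (R(o) = (o + 2)*(o + 2) = (2 + o)*(2 + o) = (2 + o)²)
G = 8 (G = 2 + 6 = 8)
(G + R(w(-2)))*(-16) = (8 + (4 + ((⅙)*(-2))² + 4*((⅙)*(-2))))*(-16) = (8 + (4 + (-⅓)² + 4*(-⅓)))*(-16) = (8 + (4 + ⅑ - 4/3))*(-16) = (8 + 25/9)*(-16) = (97/9)*(-16) = -1552/9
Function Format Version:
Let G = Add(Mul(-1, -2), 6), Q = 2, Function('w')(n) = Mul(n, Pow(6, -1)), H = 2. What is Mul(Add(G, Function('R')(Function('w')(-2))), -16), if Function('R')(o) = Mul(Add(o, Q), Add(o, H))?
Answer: Rational(-1552, 9) ≈ -172.44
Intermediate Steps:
Function('w')(n) = Mul(Rational(1, 6), n) (Function('w')(n) = Mul(n, Rational(1, 6)) = Mul(Rational(1, 6), n))
Function('R')(o) = Pow(Add(2, o), 2) (Function('R')(o) = Mul(Add(o, 2), Add(o, 2)) = Mul(Add(2, o), Add(2, o)) = Pow(Add(2, o), 2))
G = 8 (G = Add(2, 6) = 8)
Mul(Add(G, Function('R')(Function('w')(-2))), -16) = Mul(Add(8, Add(4, Pow(Mul(Rational(1, 6), -2), 2), Mul(4, Mul(Rational(1, 6), -2)))), -16) = Mul(Add(8, Add(4, Pow(Rational(-1, 3), 2), Mul(4, Rational(-1, 3)))), -16) = Mul(Add(8, Add(4, Rational(1, 9), Rational(-4, 3))), -16) = Mul(Add(8, Rational(25, 9)), -16) = Mul(Rational(97, 9), -16) = Rational(-1552, 9)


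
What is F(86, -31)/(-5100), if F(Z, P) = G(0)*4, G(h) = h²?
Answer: 0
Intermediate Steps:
F(Z, P) = 0 (F(Z, P) = 0²*4 = 0*4 = 0)
F(86, -31)/(-5100) = 0/(-5100) = 0*(-1/5100) = 0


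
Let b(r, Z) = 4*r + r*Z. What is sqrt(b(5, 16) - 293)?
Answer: I*sqrt(193) ≈ 13.892*I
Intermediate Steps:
b(r, Z) = 4*r + Z*r
sqrt(b(5, 16) - 293) = sqrt(5*(4 + 16) - 293) = sqrt(5*20 - 293) = sqrt(100 - 293) = sqrt(-193) = I*sqrt(193)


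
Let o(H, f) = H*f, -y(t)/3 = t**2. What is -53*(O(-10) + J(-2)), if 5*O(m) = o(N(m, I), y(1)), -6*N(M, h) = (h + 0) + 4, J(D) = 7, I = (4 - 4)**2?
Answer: -1961/5 ≈ -392.20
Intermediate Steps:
y(t) = -3*t**2
I = 0 (I = 0**2 = 0)
N(M, h) = -2/3 - h/6 (N(M, h) = -((h + 0) + 4)/6 = -(h + 4)/6 = -(4 + h)/6 = -2/3 - h/6)
O(m) = 2/5 (O(m) = ((-2/3 - 1/6*0)*(-3*1**2))/5 = ((-2/3 + 0)*(-3*1))/5 = (-2/3*(-3))/5 = (1/5)*2 = 2/5)
-53*(O(-10) + J(-2)) = -53*(2/5 + 7) = -53*37/5 = -1961/5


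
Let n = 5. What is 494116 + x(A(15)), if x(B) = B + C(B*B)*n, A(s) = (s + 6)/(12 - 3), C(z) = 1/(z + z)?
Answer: 145270925/294 ≈ 4.9412e+5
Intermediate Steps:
C(z) = 1/(2*z)
A(s) = 2/3 + s/9 (A(s) = (6 + s)/9 = (6 + s)*(1/9) = 2/3 + s/9)
x(B) = B + 5/(2*B**2) (x(B) = B + (1/(2*((B*B))))*5 = B + (1/(2*(B**2)))*5 = B + (1/(2*B**2))*5 = B + 5/(2*B**2))
494116 + x(A(15)) = 494116 + ((2/3 + (1/9)*15) + 5/(2*(2/3 + (1/9)*15)**2)) = 494116 + ((2/3 + 5/3) + 5/(2*(2/3 + 5/3)**2)) = 494116 + (7/3 + 5/(2*(7/3)**2)) = 494116 + (7/3 + (5/2)*(9/49)) = 494116 + (7/3 + 45/98) = 494116 + 821/294 = 145270925/294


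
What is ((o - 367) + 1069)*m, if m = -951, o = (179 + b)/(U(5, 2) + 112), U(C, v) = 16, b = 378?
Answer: -85982763/128 ≈ -6.7174e+5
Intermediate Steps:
o = 557/128 (o = (179 + 378)/(16 + 112) = 557/128 ≈ 4.3516)
((o - 367) + 1069)*m = ((557/128 - 367) + 1069)*(-951) = (-46419/128 + 1069)*(-951) = (90413/128)*(-951) = -85982763/128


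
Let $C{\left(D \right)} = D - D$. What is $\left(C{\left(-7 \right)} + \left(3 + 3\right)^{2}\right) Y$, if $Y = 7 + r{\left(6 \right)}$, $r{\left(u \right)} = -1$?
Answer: $216$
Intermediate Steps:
$C{\left(D \right)} = 0$
$Y = 6$ ($Y = 7 - 1 = 6$)
$\left(C{\left(-7 \right)} + \left(3 + 3\right)^{2}\right) Y = \left(0 + \left(3 + 3\right)^{2}\right) 6 = \left(0 + 6^{2}\right) 6 = \left(0 + 36\right) 6 = 36 \cdot 6 = 216$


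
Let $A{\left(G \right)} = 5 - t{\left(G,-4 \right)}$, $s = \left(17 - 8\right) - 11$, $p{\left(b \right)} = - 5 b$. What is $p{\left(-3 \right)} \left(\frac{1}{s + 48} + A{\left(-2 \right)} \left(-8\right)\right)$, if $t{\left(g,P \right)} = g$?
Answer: $- \frac{38625}{46} \approx -839.67$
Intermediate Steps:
$s = -2$ ($s = 9 - 11 = -2$)
$A{\left(G \right)} = 5 - G$
$p{\left(-3 \right)} \left(\frac{1}{s + 48} + A{\left(-2 \right)} \left(-8\right)\right) = \left(-5\right) \left(-3\right) \left(\frac{1}{-2 + 48} + \left(5 - -2\right) \left(-8\right)\right) = 15 \left(\frac{1}{46} + \left(5 + 2\right) \left(-8\right)\right) = 15 \left(\frac{1}{46} + 7 \left(-8\right)\right) = 15 \left(\frac{1}{46} - 56\right) = 15 \left(- \frac{2575}{46}\right) = - \frac{38625}{46}$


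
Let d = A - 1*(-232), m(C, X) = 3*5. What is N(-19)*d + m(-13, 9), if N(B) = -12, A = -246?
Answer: 183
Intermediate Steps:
m(C, X) = 15
d = -14 (d = -246 - 1*(-232) = -246 + 232 = -14)
N(-19)*d + m(-13, 9) = -12*(-14) + 15 = 168 + 15 = 183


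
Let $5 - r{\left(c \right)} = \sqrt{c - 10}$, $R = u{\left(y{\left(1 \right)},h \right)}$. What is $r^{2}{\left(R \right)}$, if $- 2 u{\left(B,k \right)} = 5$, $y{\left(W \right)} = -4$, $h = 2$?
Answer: $\frac{25}{2} - 25 i \sqrt{2} \approx 12.5 - 35.355 i$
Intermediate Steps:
$u{\left(B,k \right)} = - \frac{5}{2}$ ($u{\left(B,k \right)} = \left(- \frac{1}{2}\right) 5 = - \frac{5}{2}$)
$R = - \frac{5}{2} \approx -2.5$
$r{\left(c \right)} = 5 - \sqrt{-10 + c}$ ($r{\left(c \right)} = 5 - \sqrt{c - 10} = 5 - \sqrt{-10 + c}$)
$r^{2}{\left(R \right)} = \left(5 - \sqrt{-10 - \frac{5}{2}}\right)^{2} = \left(5 - \sqrt{- \frac{25}{2}}\right)^{2} = \left(5 - \frac{5 i \sqrt{2}}{2}\right)^{2}$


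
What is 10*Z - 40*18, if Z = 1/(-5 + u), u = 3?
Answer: -725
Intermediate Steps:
Z = -1/2 (Z = 1/(-5 + 3) = 1/(-2) = -1/2 ≈ -0.50000)
10*Z - 40*18 = 10*(-1/2) - 40*18 = -5 - 720 = -725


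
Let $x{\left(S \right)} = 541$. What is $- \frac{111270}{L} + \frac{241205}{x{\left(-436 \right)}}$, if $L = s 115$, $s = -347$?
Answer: $\frac{1937096519}{4317721} \approx 448.64$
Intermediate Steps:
$L = -39905$ ($L = \left(-347\right) 115 = -39905$)
$- \frac{111270}{L} + \frac{241205}{x{\left(-436 \right)}} = - \frac{111270}{-39905} + \frac{241205}{541} = \left(-111270\right) \left(- \frac{1}{39905}\right) + 241205 \cdot \frac{1}{541} = \frac{22254}{7981} + \frac{241205}{541} = \frac{1937096519}{4317721}$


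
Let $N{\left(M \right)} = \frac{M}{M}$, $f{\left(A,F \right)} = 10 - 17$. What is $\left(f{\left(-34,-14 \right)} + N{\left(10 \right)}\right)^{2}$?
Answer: $36$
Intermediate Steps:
$f{\left(A,F \right)} = -7$
$N{\left(M \right)} = 1$
$\left(f{\left(-34,-14 \right)} + N{\left(10 \right)}\right)^{2} = \left(-7 + 1\right)^{2} = \left(-6\right)^{2} = 36$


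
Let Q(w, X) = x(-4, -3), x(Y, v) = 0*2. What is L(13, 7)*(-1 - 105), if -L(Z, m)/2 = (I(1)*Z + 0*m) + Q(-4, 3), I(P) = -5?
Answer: -13780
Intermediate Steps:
x(Y, v) = 0
Q(w, X) = 0
L(Z, m) = 10*Z (L(Z, m) = -2*((-5*Z + 0*m) + 0) = -2*((-5*Z + 0) + 0) = -2*(-5*Z + 0) = -(-10)*Z = 10*Z)
L(13, 7)*(-1 - 105) = (10*13)*(-1 - 105) = 130*(-106) = -13780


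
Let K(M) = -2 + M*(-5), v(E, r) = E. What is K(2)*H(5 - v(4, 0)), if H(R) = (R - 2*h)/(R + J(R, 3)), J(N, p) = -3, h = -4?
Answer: 54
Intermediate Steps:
K(M) = -2 - 5*M
H(R) = (8 + R)/(-3 + R) (H(R) = (R - 2*(-4))/(R - 3) = (R + 8)/(-3 + R) = (8 + R)/(-3 + R))
K(2)*H(5 - v(4, 0)) = (-2 - 5*2)*((8 + (5 - 1*4))/(-3 + (5 - 1*4))) = (-2 - 10)*((8 + (5 - 4))/(-3 + (5 - 4))) = -12*(8 + 1)/(-3 + 1) = -12*9/(-2) = -(-6)*9 = -12*(-9/2) = 54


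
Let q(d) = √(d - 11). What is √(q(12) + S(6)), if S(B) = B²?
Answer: √37 ≈ 6.0828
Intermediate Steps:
q(d) = √(-11 + d)
√(q(12) + S(6)) = √(√(-11 + 12) + 6²) = √(√1 + 36) = √(1 + 36) = √37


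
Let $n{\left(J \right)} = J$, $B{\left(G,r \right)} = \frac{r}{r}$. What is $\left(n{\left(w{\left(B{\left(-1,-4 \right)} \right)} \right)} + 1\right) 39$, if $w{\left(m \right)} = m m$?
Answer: $78$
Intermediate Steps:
$B{\left(G,r \right)} = 1$
$w{\left(m \right)} = m^{2}$
$\left(n{\left(w{\left(B{\left(-1,-4 \right)} \right)} \right)} + 1\right) 39 = \left(1^{2} + 1\right) 39 = \left(1 + 1\right) 39 = 2 \cdot 39 = 78$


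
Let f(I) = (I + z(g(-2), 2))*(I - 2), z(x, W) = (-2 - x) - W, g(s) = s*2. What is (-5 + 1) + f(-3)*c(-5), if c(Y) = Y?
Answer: -79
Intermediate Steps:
g(s) = 2*s
z(x, W) = -2 - W - x
f(I) = I*(-2 + I) (f(I) = (I + (-2 - 1*2 - 2*(-2)))*(I - 2) = (I + (-2 - 2 - 1*(-4)))*(-2 + I) = (I + (-2 - 2 + 4))*(-2 + I) = (I + 0)*(-2 + I) = I*(-2 + I))
(-5 + 1) + f(-3)*c(-5) = (-5 + 1) - 3*(-2 - 3)*(-5) = -4 - 3*(-5)*(-5) = -4 + 15*(-5) = -4 - 75 = -79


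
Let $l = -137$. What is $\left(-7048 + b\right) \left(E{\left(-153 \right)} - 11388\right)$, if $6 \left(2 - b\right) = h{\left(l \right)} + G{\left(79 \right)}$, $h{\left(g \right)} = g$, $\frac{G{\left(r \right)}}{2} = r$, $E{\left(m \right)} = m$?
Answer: $\frac{162716559}{2} \approx 8.1358 \cdot 10^{7}$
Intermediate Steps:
$G{\left(r \right)} = 2 r$
$b = - \frac{3}{2}$ ($b = 2 - \frac{-137 + 2 \cdot 79}{6} = 2 - \frac{-137 + 158}{6} = 2 - \frac{7}{2} = - \frac{3}{2} \approx -1.5$)
$\left(-7048 + b\right) \left(E{\left(-153 \right)} - 11388\right) = \left(-7048 - \frac{3}{2}\right) \left(-153 - 11388\right) = \left(- \frac{14099}{2}\right) \left(-11541\right) = \frac{162716559}{2}$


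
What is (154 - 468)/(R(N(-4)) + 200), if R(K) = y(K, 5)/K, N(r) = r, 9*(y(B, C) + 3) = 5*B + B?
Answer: -3768/2417 ≈ -1.5590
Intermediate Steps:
y(B, C) = -3 + 2*B/3 (y(B, C) = -3 + (5*B + B)/9 = -3 + (6*B)/9 = -3 + 2*B/3)
R(K) = (-3 + 2*K/3)/K
(154 - 468)/(R(N(-4)) + 200) = (154 - 468)/((2/3 - 3/(-4)) + 200) = -314/((2/3 - 3*(-1/4)) + 200) = -314/((2/3 + 3/4) + 200) = -314/(17/12 + 200) = -314/2417/12 = -314*12/2417 = -3768/2417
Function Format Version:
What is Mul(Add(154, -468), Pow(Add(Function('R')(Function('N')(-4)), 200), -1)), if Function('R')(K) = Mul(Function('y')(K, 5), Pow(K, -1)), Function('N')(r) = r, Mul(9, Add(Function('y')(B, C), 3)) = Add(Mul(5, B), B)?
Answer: Rational(-3768, 2417) ≈ -1.5590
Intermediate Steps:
Function('y')(B, C) = Add(-3, Mul(Rational(2, 3), B)) (Function('y')(B, C) = Add(-3, Mul(Rational(1, 9), Add(Mul(5, B), B))) = Add(-3, Mul(Rational(1, 9), Mul(6, B))) = Add(-3, Mul(Rational(2, 3), B)))
Function('R')(K) = Mul(Pow(K, -1), Add(-3, Mul(Rational(2, 3), K))) (Function('R')(K) = Mul(Add(-3, Mul(Rational(2, 3), K)), Pow(K, -1)) = Mul(Pow(K, -1), Add(-3, Mul(Rational(2, 3), K))))
Mul(Add(154, -468), Pow(Add(Function('R')(Function('N')(-4)), 200), -1)) = Mul(Add(154, -468), Pow(Add(Add(Rational(2, 3), Mul(-3, Pow(-4, -1))), 200), -1)) = Mul(-314, Pow(Add(Add(Rational(2, 3), Mul(-3, Rational(-1, 4))), 200), -1)) = Mul(-314, Pow(Add(Add(Rational(2, 3), Rational(3, 4)), 200), -1)) = Mul(-314, Pow(Add(Rational(17, 12), 200), -1)) = Mul(-314, Pow(Rational(2417, 12), -1)) = Mul(-314, Rational(12, 2417)) = Rational(-3768, 2417)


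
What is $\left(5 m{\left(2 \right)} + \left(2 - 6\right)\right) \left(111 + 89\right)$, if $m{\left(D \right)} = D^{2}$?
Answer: $3200$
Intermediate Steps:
$\left(5 m{\left(2 \right)} + \left(2 - 6\right)\right) \left(111 + 89\right) = \left(5 \cdot 2^{2} + \left(2 - 6\right)\right) \left(111 + 89\right) = \left(5 \cdot 4 + \left(2 - 6\right)\right) 200 = \left(20 - 4\right) 200 = 16 \cdot 200 = 3200$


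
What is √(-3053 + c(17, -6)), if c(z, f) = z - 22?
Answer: I*√3058 ≈ 55.299*I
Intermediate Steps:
c(z, f) = -22 + z
√(-3053 + c(17, -6)) = √(-3053 + (-22 + 17)) = √(-3053 - 5) = √(-3058) = I*√3058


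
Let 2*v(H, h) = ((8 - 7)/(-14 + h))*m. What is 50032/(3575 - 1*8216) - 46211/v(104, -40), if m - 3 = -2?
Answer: 23162197076/4641 ≈ 4.9908e+6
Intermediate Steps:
m = 1 (m = 3 - 2 = 1)
v(H, h) = 1/(2*(-14 + h)) (v(H, h) = (((8 - 7)/(-14 + h))*1)/2 = ((1/(-14 + h))*1)/2 = (1/(-14 + h))/2 = 1/(2*(-14 + h)))
50032/(3575 - 1*8216) - 46211/v(104, -40) = 50032/(3575 - 1*8216) - 46211/(1/(2*(-14 - 40))) = 50032/(3575 - 8216) - 46211/((½)/(-54)) = 50032/(-4641) - 46211/((½)*(-1/54)) = 50032*(-1/4641) - 46211/(-1/108) = -50032/4641 - 46211*(-108) = -50032/4641 + 4990788 = 23162197076/4641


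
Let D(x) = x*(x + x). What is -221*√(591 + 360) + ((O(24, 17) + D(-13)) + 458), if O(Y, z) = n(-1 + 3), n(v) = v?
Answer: 798 - 221*√951 ≈ -6017.3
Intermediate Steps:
O(Y, z) = 2 (O(Y, z) = -1 + 3 = 2)
D(x) = 2*x² (D(x) = x*(2*x) = 2*x²)
-221*√(591 + 360) + ((O(24, 17) + D(-13)) + 458) = -221*√(591 + 360) + ((2 + 2*(-13)²) + 458) = -221*√951 + ((2 + 2*169) + 458) = -221*√951 + ((2 + 338) + 458) = -221*√951 + (340 + 458) = -221*√951 + 798 = 798 - 221*√951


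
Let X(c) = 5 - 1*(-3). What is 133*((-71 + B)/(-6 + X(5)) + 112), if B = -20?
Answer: 17689/2 ≈ 8844.5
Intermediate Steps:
X(c) = 8 (X(c) = 5 + 3 = 8)
133*((-71 + B)/(-6 + X(5)) + 112) = 133*((-71 - 20)/(-6 + 8) + 112) = 133*(-91/2 + 112) = 133*(133/2) = 17689/2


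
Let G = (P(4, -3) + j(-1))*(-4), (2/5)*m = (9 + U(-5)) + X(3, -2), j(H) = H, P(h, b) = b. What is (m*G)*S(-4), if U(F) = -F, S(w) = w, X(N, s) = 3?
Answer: -2720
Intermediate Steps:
m = 85/2 (m = 5*((9 - 1*(-5)) + 3)/2 = 5*((9 + 5) + 3)/2 = 5*(14 + 3)/2 = (5/2)*17 = 85/2 ≈ 42.500)
G = 16 (G = (-3 - 1)*(-4) = -4*(-4) = 16)
(m*G)*S(-4) = ((85/2)*16)*(-4) = 680*(-4) = -2720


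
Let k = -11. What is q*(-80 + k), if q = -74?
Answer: 6734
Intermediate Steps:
q*(-80 + k) = -74*(-80 - 11) = -74*(-91) = 6734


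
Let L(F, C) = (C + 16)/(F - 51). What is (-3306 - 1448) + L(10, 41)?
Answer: -194971/41 ≈ -4755.4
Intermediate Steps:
L(F, C) = (16 + C)/(-51 + F)
(-3306 - 1448) + L(10, 41) = (-3306 - 1448) + (16 + 41)/(-51 + 10) = -4754 + 57/(-41) = -4754 - 1/41*57 = -4754 - 57/41 = -194971/41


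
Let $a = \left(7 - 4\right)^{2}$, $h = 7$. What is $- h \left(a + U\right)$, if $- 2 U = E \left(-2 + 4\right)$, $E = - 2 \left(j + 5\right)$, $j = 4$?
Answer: $-189$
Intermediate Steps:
$E = -18$ ($E = - 2 \left(4 + 5\right) = \left(-2\right) 9 = -18$)
$a = 9$ ($a = 3^{2} = 9$)
$U = 18$ ($U = - \frac{\left(-18\right) \left(-2 + 4\right)}{2} = - \frac{\left(-18\right) 2}{2} = \left(- \frac{1}{2}\right) \left(-36\right) = 18$)
$- h \left(a + U\right) = - 7 \left(9 + 18\right) = - 7 \cdot 27 = \left(-1\right) 189 = -189$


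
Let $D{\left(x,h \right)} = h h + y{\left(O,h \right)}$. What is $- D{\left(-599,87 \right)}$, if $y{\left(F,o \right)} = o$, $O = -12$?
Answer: $-7656$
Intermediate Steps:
$D{\left(x,h \right)} = h + h^{2}$ ($D{\left(x,h \right)} = h h + h = h^{2} + h = h + h^{2}$)
$- D{\left(-599,87 \right)} = - 87 \left(1 + 87\right) = - 87 \cdot 88 = \left(-1\right) 7656 = -7656$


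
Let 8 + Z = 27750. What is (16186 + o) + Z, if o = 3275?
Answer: 47203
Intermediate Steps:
Z = 27742 (Z = -8 + 27750 = 27742)
(16186 + o) + Z = (16186 + 3275) + 27742 = 19461 + 27742 = 47203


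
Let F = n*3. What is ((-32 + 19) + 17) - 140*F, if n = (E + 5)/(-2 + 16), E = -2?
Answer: -86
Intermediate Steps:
n = 3/14 (n = (-2 + 5)/(-2 + 16) = 3/14 ≈ 0.21429)
F = 9/14 (F = (3/14)*3 = 9/14 ≈ 0.64286)
((-32 + 19) + 17) - 140*F = ((-32 + 19) + 17) - 140*9/14 = (-13 + 17) - 90 = 4 - 90 = -86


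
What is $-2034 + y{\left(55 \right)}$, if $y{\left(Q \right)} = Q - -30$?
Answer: $-1949$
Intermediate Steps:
$y{\left(Q \right)} = 30 + Q$ ($y{\left(Q \right)} = Q + 30 = 30 + Q$)
$-2034 + y{\left(55 \right)} = -2034 + \left(30 + 55\right) = -2034 + 85 = -1949$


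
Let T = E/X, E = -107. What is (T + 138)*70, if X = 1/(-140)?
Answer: 1058260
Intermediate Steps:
X = -1/140 ≈ -0.0071429
T = 14980 (T = -107/(-1/140) = -107*(-140) = 14980)
(T + 138)*70 = (14980 + 138)*70 = 15118*70 = 1058260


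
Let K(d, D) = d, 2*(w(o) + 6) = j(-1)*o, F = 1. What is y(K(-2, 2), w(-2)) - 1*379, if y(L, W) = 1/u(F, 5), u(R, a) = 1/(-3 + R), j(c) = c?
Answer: -381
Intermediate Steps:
w(o) = -6 - o/2 (w(o) = -6 + (-o)/2 = -6 - o/2)
y(L, W) = -2 (y(L, W) = 1/(1/(-3 + 1)) = 1/(1/(-2)) = 1/(-½) = -2)
y(K(-2, 2), w(-2)) - 1*379 = -2 - 1*379 = -2 - 379 = -381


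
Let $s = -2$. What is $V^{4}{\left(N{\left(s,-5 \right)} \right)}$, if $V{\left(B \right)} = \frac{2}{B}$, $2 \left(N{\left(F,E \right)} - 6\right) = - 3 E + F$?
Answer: $\frac{256}{390625} \approx 0.00065536$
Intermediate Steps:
$N{\left(F,E \right)} = 6 + \frac{F}{2} - \frac{3 E}{2}$ ($N{\left(F,E \right)} = 6 + \frac{- 3 E + F}{2} = 6 + \frac{F - 3 E}{2} = 6 - \left(- \frac{F}{2} + \frac{3 E}{2}\right) = 6 + \frac{F}{2} - \frac{3 E}{2}$)
$V^{4}{\left(N{\left(s,-5 \right)} \right)} = \left(\frac{2}{6 + \frac{1}{2} \left(-2\right) - - \frac{15}{2}}\right)^{4} = \left(\frac{2}{6 - 1 + \frac{15}{2}}\right)^{4} = \left(\frac{2}{\frac{25}{2}}\right)^{4} = \left(2 \cdot \frac{2}{25}\right)^{4} = \left(\frac{4}{25}\right)^{4} = \frac{256}{390625}$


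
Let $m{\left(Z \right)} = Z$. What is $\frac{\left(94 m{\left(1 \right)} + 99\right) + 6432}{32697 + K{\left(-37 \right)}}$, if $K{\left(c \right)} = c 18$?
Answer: $\frac{6625}{32031} \approx 0.20683$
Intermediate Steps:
$K{\left(c \right)} = 18 c$
$\frac{\left(94 m{\left(1 \right)} + 99\right) + 6432}{32697 + K{\left(-37 \right)}} = \frac{\left(94 \cdot 1 + 99\right) + 6432}{32697 + 18 \left(-37\right)} = \frac{\left(94 + 99\right) + 6432}{32697 - 666} = \frac{193 + 6432}{32031} = 6625 \cdot \frac{1}{32031} = \frac{6625}{32031}$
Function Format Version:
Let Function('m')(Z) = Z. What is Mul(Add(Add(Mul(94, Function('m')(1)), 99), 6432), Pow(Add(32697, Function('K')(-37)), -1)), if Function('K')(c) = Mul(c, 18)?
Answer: Rational(6625, 32031) ≈ 0.20683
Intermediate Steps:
Function('K')(c) = Mul(18, c)
Mul(Add(Add(Mul(94, Function('m')(1)), 99), 6432), Pow(Add(32697, Function('K')(-37)), -1)) = Mul(Add(Add(Mul(94, 1), 99), 6432), Pow(Add(32697, Mul(18, -37)), -1)) = Mul(Add(Add(94, 99), 6432), Pow(Add(32697, -666), -1)) = Mul(Add(193, 6432), Pow(32031, -1)) = Mul(6625, Rational(1, 32031)) = Rational(6625, 32031)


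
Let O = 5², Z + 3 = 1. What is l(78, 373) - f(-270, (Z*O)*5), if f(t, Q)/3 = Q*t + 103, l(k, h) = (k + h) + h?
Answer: -201985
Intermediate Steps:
Z = -2 (Z = -3 + 1 = -2)
l(k, h) = k + 2*h (l(k, h) = (h + k) + h = k + 2*h)
O = 25
f(t, Q) = 309 + 3*Q*t (f(t, Q) = 3*(Q*t + 103) = 3*(103 + Q*t) = 309 + 3*Q*t)
l(78, 373) - f(-270, (Z*O)*5) = (78 + 2*373) - (309 + 3*(-2*25*5)*(-270)) = (78 + 746) - (309 + 3*(-50*5)*(-270)) = 824 - (309 + 3*(-250)*(-270)) = 824 - (309 + 202500) = 824 - 1*202809 = 824 - 202809 = -201985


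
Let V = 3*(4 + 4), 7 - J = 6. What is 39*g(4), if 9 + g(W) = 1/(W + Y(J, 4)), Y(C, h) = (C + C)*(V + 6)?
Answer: -22425/64 ≈ -350.39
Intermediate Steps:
J = 1 (J = 7 - 1*6 = 7 - 6 = 1)
V = 24 (V = 3*8 = 24)
Y(C, h) = 60*C (Y(C, h) = (C + C)*(24 + 6) = (2*C)*30 = 60*C)
g(W) = -9 + 1/(60 + W) (g(W) = -9 + 1/(W + 60*1) = -9 + 1/(W + 60) = -9 + 1/(60 + W))
39*g(4) = 39*((-539 - 9*4)/(60 + 4)) = 39*((-539 - 36)/64) = 39*((1/64)*(-575)) = 39*(-575/64) = -22425/64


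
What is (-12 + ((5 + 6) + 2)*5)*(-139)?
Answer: -7367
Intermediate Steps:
(-12 + ((5 + 6) + 2)*5)*(-139) = (-12 + (11 + 2)*5)*(-139) = (-12 + 13*5)*(-139) = (-12 + 65)*(-139) = 53*(-139) = -7367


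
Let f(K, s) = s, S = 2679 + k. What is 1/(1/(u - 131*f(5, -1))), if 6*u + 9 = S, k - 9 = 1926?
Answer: 1797/2 ≈ 898.50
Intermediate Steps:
k = 1935 (k = 9 + 1926 = 1935)
S = 4614 (S = 2679 + 1935 = 4614)
u = 1535/2 (u = -3/2 + (⅙)*4614 = -3/2 + 769 = 1535/2 ≈ 767.50)
1/(1/(u - 131*f(5, -1))) = 1/(1/(1535/2 - 131*(-1))) = 1/(1/(1535/2 + 131)) = 1/(1/(1797/2)) = 1/(2/1797) = 1797/2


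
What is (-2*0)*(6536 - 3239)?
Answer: 0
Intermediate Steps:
(-2*0)*(6536 - 3239) = 0*3297 = 0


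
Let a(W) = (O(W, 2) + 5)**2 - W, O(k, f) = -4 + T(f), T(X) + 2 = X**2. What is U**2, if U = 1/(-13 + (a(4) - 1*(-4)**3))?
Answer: 1/3136 ≈ 0.00031888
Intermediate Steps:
T(X) = -2 + X**2
O(k, f) = -6 + f**2 (O(k, f) = -4 + (-2 + f**2) = -6 + f**2)
a(W) = 9 - W (a(W) = ((-6 + 2**2) + 5)**2 - W = ((-6 + 4) + 5)**2 - W = (-2 + 5)**2 - W = 3**2 - W = 9 - W)
U = 1/56 (U = 1/(-13 + ((9 - 1*4) - 1*(-4)**3)) = 1/(-13 + ((9 - 4) - 1*(-64))) = 1/(-13 + (5 + 64)) = 1/(-13 + 69) = 1/56 ≈ 0.017857)
U**2 = (1/56)**2 = 1/3136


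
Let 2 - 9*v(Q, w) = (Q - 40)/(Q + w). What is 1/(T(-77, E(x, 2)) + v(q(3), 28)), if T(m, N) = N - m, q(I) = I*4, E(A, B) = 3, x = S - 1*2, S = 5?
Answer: 10/803 ≈ 0.012453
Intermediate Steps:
x = 3 (x = 5 - 1*2 = 5 - 2 = 3)
q(I) = 4*I
v(Q, w) = 2/9 - (-40 + Q)/(9*(Q + w)) (v(Q, w) = 2/9 - (Q - 40)/(9*(Q + w)) = 2/9 - (-40 + Q)/(9*(Q + w)))
1/(T(-77, E(x, 2)) + v(q(3), 28)) = 1/((3 - 1*(-77)) + (40 + 4*3 + 2*28)/(9*(4*3 + 28))) = 1/((3 + 77) + (40 + 12 + 56)/(9*(12 + 28))) = 1/(80 + (⅑)*108/40) = 1/(80 + (⅑)*(1/40)*108) = 1/(80 + 3/10) = 1/(803/10) = 10/803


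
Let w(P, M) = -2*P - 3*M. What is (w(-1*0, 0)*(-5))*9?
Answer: 0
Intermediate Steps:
w(P, M) = -3*M - 2*P
(w(-1*0, 0)*(-5))*9 = ((-3*0 - (-2)*0)*(-5))*9 = ((0 - 2*0)*(-5))*9 = ((0 + 0)*(-5))*9 = (0*(-5))*9 = 0*9 = 0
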